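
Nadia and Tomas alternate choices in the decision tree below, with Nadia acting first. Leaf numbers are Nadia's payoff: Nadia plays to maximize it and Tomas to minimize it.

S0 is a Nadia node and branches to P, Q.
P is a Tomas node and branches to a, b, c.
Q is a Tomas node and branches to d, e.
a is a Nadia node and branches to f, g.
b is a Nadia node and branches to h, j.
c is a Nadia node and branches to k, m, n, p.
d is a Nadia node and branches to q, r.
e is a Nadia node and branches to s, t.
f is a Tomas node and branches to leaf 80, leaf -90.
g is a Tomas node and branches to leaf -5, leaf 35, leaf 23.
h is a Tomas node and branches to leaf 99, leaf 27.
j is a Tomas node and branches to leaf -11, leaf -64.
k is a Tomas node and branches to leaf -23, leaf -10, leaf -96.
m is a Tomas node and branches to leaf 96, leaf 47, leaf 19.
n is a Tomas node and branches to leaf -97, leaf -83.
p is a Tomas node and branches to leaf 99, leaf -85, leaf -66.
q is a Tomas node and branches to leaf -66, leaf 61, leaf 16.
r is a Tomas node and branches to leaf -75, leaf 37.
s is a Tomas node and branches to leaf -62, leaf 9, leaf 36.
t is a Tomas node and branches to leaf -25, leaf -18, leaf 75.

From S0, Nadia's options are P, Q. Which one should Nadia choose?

P

f (Tomas): min(80, -90) = -90
g (Tomas): min(-5, 35, 23) = -5
a (Nadia): max(-90, -5) = -5
h (Tomas): min(99, 27) = 27
j (Tomas): min(-11, -64) = -64
b (Nadia): max(27, -64) = 27
k (Tomas): min(-23, -10, -96) = -96
m (Tomas): min(96, 47, 19) = 19
n (Tomas): min(-97, -83) = -97
p (Tomas): min(99, -85, -66) = -85
c (Nadia): max(-96, 19, -97, -85) = 19
P (Tomas): min(-5, 27, 19) = -5
q (Tomas): min(-66, 61, 16) = -66
r (Tomas): min(-75, 37) = -75
d (Nadia): max(-66, -75) = -66
s (Tomas): min(-62, 9, 36) = -62
t (Tomas): min(-25, -18, 75) = -25
e (Nadia): max(-62, -25) = -25
Q (Tomas): min(-66, -25) = -66
S0 (Nadia): max(-5, -66) = -5
Nadia at S0 wants the highest of {P=-5, Q=-66}, so chooses P.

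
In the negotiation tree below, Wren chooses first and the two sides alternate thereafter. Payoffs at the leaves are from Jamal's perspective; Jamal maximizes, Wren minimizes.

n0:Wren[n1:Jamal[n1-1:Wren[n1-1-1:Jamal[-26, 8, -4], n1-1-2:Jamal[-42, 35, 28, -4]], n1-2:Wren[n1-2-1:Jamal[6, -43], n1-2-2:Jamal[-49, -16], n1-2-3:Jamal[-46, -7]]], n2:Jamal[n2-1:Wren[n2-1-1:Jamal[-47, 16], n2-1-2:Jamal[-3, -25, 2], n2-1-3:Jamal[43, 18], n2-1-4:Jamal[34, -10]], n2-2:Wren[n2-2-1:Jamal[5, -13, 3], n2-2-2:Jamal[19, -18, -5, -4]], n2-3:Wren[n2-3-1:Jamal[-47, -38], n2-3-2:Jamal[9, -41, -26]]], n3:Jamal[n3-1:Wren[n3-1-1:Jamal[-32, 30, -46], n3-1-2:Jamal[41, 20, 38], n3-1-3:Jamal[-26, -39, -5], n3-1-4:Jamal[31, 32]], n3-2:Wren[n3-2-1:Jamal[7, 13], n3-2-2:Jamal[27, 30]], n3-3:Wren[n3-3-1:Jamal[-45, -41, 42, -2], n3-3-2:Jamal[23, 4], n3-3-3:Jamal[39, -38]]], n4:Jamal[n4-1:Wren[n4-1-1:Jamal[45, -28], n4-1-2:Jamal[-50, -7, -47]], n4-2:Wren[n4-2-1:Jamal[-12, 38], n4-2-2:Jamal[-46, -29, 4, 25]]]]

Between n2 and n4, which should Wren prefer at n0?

n2

n2-1-1 (Jamal): max(-47, 16) = 16
n2-1-2 (Jamal): max(-3, -25, 2) = 2
n2-1-3 (Jamal): max(43, 18) = 43
n2-1-4 (Jamal): max(34, -10) = 34
n2-1 (Wren): min(16, 2, 43, 34) = 2
n2-2-1 (Jamal): max(5, -13, 3) = 5
n2-2-2 (Jamal): max(19, -18, -5, -4) = 19
n2-2 (Wren): min(5, 19) = 5
n2-3-1 (Jamal): max(-47, -38) = -38
n2-3-2 (Jamal): max(9, -41, -26) = 9
n2-3 (Wren): min(-38, 9) = -38
n2 (Jamal): max(2, 5, -38) = 5
n4-1-1 (Jamal): max(45, -28) = 45
n4-1-2 (Jamal): max(-50, -7, -47) = -7
n4-1 (Wren): min(45, -7) = -7
n4-2-1 (Jamal): max(-12, 38) = 38
n4-2-2 (Jamal): max(-46, -29, 4, 25) = 25
n4-2 (Wren): min(38, 25) = 25
n4 (Jamal): max(-7, 25) = 25
Wren prefers the lower value; n2=5, n4=25. n2 is better since 5 < 25.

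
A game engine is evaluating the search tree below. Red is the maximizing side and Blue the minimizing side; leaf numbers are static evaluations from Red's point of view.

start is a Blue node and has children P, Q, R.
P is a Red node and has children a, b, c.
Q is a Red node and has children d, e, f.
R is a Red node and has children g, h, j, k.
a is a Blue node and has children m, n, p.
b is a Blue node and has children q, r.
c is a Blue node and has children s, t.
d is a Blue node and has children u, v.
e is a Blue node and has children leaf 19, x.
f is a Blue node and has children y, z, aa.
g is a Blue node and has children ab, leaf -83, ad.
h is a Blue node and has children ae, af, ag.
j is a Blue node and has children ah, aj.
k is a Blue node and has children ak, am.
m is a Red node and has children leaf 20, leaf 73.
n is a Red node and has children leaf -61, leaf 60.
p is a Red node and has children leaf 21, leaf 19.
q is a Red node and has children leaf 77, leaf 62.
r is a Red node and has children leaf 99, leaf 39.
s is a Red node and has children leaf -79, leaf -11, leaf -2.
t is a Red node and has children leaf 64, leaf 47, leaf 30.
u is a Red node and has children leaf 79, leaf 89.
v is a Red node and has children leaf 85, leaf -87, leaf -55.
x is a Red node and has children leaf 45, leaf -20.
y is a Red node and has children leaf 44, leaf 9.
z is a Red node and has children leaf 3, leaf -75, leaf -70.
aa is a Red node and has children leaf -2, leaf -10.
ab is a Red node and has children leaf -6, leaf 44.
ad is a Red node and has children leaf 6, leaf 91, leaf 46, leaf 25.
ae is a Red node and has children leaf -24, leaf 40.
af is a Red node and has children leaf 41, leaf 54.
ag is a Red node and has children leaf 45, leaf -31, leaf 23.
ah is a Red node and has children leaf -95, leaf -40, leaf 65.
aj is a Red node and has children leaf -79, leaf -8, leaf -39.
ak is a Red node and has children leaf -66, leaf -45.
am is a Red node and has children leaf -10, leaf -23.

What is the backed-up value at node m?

73

m (Red): max(20, 73) = 73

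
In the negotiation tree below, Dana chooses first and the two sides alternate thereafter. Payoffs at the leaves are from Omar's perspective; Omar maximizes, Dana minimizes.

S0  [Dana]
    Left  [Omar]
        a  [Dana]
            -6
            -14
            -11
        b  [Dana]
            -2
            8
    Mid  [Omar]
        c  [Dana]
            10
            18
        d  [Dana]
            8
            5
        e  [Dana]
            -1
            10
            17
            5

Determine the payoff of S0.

a (Dana): min(-6, -14, -11) = -14
b (Dana): min(-2, 8) = -2
Left (Omar): max(-14, -2) = -2
c (Dana): min(10, 18) = 10
d (Dana): min(8, 5) = 5
e (Dana): min(-1, 10, 17, 5) = -1
Mid (Omar): max(10, 5, -1) = 10
S0 (Dana): min(-2, 10) = -2

-2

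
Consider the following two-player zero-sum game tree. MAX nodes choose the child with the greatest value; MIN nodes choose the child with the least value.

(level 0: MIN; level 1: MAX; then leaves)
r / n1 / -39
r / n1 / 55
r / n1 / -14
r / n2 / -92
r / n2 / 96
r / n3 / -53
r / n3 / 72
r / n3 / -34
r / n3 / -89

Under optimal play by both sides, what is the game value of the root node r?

55

n1 (MAX): max(-39, 55, -14) = 55
n2 (MAX): max(-92, 96) = 96
n3 (MAX): max(-53, 72, -34, -89) = 72
r (MIN): min(55, 96, 72) = 55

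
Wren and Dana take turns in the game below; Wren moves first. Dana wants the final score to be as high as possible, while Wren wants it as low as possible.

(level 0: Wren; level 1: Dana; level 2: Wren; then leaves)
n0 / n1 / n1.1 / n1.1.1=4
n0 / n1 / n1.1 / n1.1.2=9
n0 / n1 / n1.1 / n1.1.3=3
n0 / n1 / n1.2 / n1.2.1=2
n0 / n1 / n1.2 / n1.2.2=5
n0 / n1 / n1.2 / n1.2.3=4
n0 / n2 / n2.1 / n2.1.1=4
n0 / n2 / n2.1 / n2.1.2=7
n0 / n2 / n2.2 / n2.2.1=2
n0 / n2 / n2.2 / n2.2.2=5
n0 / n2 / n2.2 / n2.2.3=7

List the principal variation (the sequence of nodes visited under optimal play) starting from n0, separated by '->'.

n0 -> n1 -> n1.1 -> n1.1.3

n1.1 (Wren): min(4, 9, 3) = 3
n1.2 (Wren): min(2, 5, 4) = 2
n1 (Dana): max(3, 2) = 3
n2.1 (Wren): min(4, 7) = 4
n2.2 (Wren): min(2, 5, 7) = 2
n2 (Dana): max(4, 2) = 4
n0 (Wren): min(3, 4) = 3
At n0, Wren picks n1 (lowest: 3).
At n1, Dana picks n1.1 (highest: 3).
At n1.1, Wren picks n1.1.3 (lowest: 3).
Terminal value 3.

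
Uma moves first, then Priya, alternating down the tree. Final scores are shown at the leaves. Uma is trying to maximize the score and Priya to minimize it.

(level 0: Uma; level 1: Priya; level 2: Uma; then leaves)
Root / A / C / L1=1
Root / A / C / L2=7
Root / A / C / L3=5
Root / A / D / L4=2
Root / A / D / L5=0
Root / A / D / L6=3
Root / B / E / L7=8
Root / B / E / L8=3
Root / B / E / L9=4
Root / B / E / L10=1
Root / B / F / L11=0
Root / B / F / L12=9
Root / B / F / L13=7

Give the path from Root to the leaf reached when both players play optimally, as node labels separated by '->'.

C (Uma): max(1, 7, 5) = 7
D (Uma): max(2, 0, 3) = 3
A (Priya): min(7, 3) = 3
E (Uma): max(8, 3, 4, 1) = 8
F (Uma): max(0, 9, 7) = 9
B (Priya): min(8, 9) = 8
Root (Uma): max(3, 8) = 8
At Root, Uma picks B (highest: 8).
At B, Priya picks E (lowest: 8).
At E, Uma picks L7 (highest: 8).
Terminal value 8.

Root -> B -> E -> L7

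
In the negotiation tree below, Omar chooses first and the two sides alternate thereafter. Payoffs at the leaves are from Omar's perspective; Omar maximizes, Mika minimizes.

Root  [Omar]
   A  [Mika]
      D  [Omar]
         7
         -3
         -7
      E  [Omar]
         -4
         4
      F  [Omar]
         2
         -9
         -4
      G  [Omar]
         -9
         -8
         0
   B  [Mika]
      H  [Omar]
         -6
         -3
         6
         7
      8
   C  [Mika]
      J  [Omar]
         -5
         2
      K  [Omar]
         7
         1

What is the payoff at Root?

7

D (Omar): max(7, -3, -7) = 7
E (Omar): max(-4, 4) = 4
F (Omar): max(2, -9, -4) = 2
G (Omar): max(-9, -8, 0) = 0
A (Mika): min(7, 4, 2, 0) = 0
H (Omar): max(-6, -3, 6, 7) = 7
B (Mika): min(7, 8) = 7
J (Omar): max(-5, 2) = 2
K (Omar): max(7, 1) = 7
C (Mika): min(2, 7) = 2
Root (Omar): max(0, 7, 2) = 7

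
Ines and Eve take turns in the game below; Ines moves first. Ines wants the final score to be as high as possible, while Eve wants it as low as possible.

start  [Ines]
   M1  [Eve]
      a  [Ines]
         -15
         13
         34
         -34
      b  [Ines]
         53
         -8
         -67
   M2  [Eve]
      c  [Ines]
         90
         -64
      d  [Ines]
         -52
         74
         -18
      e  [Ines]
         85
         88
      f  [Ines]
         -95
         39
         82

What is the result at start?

74

a (Ines): max(-15, 13, 34, -34) = 34
b (Ines): max(53, -8, -67) = 53
M1 (Eve): min(34, 53) = 34
c (Ines): max(90, -64) = 90
d (Ines): max(-52, 74, -18) = 74
e (Ines): max(85, 88) = 88
f (Ines): max(-95, 39, 82) = 82
M2 (Eve): min(90, 74, 88, 82) = 74
start (Ines): max(34, 74) = 74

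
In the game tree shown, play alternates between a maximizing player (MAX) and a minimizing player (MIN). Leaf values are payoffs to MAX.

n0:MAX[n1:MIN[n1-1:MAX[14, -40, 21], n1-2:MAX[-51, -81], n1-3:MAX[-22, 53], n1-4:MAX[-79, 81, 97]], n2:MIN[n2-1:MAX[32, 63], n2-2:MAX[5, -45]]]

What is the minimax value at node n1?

n1-1 (MAX): max(14, -40, 21) = 21
n1-2 (MAX): max(-51, -81) = -51
n1-3 (MAX): max(-22, 53) = 53
n1-4 (MAX): max(-79, 81, 97) = 97
n1 (MIN): min(21, -51, 53, 97) = -51

-51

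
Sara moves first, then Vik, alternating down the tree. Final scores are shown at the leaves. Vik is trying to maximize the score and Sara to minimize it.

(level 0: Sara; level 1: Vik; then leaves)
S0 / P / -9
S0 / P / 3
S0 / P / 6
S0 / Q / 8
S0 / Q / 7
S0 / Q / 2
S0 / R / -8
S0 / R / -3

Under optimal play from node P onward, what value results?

P (Vik): max(-9, 3, 6) = 6

6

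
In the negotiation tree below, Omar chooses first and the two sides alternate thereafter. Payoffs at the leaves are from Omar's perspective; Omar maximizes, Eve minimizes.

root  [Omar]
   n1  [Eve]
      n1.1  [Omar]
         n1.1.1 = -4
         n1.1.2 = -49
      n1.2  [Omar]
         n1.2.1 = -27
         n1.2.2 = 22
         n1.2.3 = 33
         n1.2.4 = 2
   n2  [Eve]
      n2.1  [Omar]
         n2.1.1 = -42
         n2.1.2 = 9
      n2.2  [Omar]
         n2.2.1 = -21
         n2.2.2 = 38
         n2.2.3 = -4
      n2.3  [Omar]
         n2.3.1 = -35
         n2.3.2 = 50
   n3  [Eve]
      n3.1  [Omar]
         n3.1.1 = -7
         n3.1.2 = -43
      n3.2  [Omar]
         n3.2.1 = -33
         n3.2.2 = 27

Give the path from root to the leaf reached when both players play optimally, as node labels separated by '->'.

root -> n2 -> n2.1 -> n2.1.2

n1.1 (Omar): max(-4, -49) = -4
n1.2 (Omar): max(-27, 22, 33, 2) = 33
n1 (Eve): min(-4, 33) = -4
n2.1 (Omar): max(-42, 9) = 9
n2.2 (Omar): max(-21, 38, -4) = 38
n2.3 (Omar): max(-35, 50) = 50
n2 (Eve): min(9, 38, 50) = 9
n3.1 (Omar): max(-7, -43) = -7
n3.2 (Omar): max(-33, 27) = 27
n3 (Eve): min(-7, 27) = -7
root (Omar): max(-4, 9, -7) = 9
At root, Omar picks n2 (highest: 9).
At n2, Eve picks n2.1 (lowest: 9).
At n2.1, Omar picks n2.1.2 (highest: 9).
Terminal value 9.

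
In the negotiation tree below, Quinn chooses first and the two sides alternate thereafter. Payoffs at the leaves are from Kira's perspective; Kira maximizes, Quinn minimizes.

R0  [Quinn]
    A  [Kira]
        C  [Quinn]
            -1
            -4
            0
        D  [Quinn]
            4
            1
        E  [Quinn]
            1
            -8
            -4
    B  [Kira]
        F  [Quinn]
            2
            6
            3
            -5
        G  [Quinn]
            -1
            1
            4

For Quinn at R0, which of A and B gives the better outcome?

B

C (Quinn): min(-1, -4, 0) = -4
D (Quinn): min(4, 1) = 1
E (Quinn): min(1, -8, -4) = -8
A (Kira): max(-4, 1, -8) = 1
F (Quinn): min(2, 6, 3, -5) = -5
G (Quinn): min(-1, 1, 4) = -1
B (Kira): max(-5, -1) = -1
Quinn prefers the lower value; A=1, B=-1. B is better since -1 < 1.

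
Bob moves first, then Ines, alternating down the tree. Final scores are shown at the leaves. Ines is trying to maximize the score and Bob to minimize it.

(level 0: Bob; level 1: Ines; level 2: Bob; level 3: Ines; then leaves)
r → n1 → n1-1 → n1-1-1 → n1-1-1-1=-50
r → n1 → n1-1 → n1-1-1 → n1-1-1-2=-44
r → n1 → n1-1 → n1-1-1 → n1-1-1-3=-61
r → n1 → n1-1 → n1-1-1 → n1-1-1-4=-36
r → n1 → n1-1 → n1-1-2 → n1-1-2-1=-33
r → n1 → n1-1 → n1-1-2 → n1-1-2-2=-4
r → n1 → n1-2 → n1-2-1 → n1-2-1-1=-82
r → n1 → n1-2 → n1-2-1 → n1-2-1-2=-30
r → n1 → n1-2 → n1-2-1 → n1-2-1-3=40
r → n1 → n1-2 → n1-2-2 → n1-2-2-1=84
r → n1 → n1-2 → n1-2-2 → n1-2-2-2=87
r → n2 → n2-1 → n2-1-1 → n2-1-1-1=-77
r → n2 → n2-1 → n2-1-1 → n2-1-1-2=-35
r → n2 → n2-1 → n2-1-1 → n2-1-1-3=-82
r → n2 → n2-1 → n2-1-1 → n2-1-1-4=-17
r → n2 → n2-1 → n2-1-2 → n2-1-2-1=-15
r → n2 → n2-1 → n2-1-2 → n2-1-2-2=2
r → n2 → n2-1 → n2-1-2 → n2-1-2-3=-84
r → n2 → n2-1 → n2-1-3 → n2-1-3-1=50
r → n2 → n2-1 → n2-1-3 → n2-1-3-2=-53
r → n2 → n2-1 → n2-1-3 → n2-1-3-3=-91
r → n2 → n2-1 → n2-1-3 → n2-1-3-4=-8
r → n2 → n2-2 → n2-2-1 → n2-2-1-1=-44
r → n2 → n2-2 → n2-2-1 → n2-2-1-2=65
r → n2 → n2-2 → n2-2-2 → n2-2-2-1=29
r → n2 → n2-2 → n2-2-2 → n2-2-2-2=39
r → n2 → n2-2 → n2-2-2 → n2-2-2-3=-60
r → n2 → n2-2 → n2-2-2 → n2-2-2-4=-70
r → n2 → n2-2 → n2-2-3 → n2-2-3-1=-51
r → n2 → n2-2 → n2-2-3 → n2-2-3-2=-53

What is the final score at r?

-17

n1-1-1 (Ines): max(-50, -44, -61, -36) = -36
n1-1-2 (Ines): max(-33, -4) = -4
n1-1 (Bob): min(-36, -4) = -36
n1-2-1 (Ines): max(-82, -30, 40) = 40
n1-2-2 (Ines): max(84, 87) = 87
n1-2 (Bob): min(40, 87) = 40
n1 (Ines): max(-36, 40) = 40
n2-1-1 (Ines): max(-77, -35, -82, -17) = -17
n2-1-2 (Ines): max(-15, 2, -84) = 2
n2-1-3 (Ines): max(50, -53, -91, -8) = 50
n2-1 (Bob): min(-17, 2, 50) = -17
n2-2-1 (Ines): max(-44, 65) = 65
n2-2-2 (Ines): max(29, 39, -60, -70) = 39
n2-2-3 (Ines): max(-51, -53) = -51
n2-2 (Bob): min(65, 39, -51) = -51
n2 (Ines): max(-17, -51) = -17
r (Bob): min(40, -17) = -17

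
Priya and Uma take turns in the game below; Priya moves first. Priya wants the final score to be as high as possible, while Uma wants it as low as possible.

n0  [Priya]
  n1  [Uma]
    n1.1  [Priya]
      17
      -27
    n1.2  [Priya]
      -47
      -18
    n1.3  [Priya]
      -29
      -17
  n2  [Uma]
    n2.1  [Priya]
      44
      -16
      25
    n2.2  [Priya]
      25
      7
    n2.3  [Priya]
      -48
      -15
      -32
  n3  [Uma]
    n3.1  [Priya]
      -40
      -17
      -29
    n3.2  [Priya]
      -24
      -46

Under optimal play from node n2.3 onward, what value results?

n2.3 (Priya): max(-48, -15, -32) = -15

-15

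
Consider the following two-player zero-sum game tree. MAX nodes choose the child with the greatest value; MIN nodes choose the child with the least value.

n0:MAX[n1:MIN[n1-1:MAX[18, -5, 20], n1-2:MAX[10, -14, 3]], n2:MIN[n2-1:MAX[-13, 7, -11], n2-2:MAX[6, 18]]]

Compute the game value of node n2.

n2-1 (MAX): max(-13, 7, -11) = 7
n2-2 (MAX): max(6, 18) = 18
n2 (MIN): min(7, 18) = 7

7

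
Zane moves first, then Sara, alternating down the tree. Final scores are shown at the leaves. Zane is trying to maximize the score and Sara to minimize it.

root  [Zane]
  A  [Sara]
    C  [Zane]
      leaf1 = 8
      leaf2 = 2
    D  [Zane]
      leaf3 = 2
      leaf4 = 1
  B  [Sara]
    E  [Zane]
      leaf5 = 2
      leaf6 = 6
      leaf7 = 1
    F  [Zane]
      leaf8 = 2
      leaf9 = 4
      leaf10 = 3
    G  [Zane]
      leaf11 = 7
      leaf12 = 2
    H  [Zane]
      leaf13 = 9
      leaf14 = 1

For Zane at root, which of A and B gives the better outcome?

B

C (Zane): max(8, 2) = 8
D (Zane): max(2, 1) = 2
A (Sara): min(8, 2) = 2
E (Zane): max(2, 6, 1) = 6
F (Zane): max(2, 4, 3) = 4
G (Zane): max(7, 2) = 7
H (Zane): max(9, 1) = 9
B (Sara): min(6, 4, 7, 9) = 4
Zane prefers the higher value; A=2, B=4. B is better since 4 > 2.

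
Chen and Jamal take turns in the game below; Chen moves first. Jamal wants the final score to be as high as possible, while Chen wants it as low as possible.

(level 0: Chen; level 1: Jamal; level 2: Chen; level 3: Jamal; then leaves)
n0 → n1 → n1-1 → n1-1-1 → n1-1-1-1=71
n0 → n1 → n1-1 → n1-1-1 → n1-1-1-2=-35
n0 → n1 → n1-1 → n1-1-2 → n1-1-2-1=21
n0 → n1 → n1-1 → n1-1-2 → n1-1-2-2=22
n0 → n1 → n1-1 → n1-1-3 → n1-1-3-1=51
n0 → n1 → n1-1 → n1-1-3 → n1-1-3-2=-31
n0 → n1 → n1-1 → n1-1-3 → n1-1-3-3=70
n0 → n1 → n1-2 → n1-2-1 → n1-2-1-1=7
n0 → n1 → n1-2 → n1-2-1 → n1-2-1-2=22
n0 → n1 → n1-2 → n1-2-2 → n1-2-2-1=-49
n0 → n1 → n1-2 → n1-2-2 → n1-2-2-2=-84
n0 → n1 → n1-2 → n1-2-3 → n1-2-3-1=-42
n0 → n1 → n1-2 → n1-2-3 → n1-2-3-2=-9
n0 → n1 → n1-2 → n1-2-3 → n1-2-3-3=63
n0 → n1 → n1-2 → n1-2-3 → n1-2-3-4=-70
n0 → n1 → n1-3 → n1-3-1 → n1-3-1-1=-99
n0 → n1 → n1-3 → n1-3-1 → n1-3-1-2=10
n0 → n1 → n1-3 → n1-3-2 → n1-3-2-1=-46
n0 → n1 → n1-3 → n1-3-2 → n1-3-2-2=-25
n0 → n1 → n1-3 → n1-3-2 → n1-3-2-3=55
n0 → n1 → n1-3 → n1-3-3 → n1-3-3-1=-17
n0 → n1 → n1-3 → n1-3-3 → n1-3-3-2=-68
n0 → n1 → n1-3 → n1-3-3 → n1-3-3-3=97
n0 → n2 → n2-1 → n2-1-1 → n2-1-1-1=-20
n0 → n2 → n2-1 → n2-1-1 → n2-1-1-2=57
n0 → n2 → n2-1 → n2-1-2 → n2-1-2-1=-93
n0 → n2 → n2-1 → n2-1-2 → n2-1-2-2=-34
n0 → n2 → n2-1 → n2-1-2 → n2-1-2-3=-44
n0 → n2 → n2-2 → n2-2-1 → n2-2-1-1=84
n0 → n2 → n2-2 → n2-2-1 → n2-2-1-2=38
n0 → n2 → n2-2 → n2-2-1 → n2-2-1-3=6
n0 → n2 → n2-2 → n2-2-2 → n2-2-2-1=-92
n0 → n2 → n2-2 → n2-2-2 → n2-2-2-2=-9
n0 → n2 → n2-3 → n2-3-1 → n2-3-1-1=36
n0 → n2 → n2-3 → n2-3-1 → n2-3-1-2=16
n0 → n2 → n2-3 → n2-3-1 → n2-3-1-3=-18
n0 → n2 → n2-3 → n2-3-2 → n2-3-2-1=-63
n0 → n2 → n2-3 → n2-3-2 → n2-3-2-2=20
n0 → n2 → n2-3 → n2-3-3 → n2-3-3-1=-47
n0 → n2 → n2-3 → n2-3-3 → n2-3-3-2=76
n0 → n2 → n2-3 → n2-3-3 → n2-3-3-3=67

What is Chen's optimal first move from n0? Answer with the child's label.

n2

n1-1-1 (Jamal): max(71, -35) = 71
n1-1-2 (Jamal): max(21, 22) = 22
n1-1-3 (Jamal): max(51, -31, 70) = 70
n1-1 (Chen): min(71, 22, 70) = 22
n1-2-1 (Jamal): max(7, 22) = 22
n1-2-2 (Jamal): max(-49, -84) = -49
n1-2-3 (Jamal): max(-42, -9, 63, -70) = 63
n1-2 (Chen): min(22, -49, 63) = -49
n1-3-1 (Jamal): max(-99, 10) = 10
n1-3-2 (Jamal): max(-46, -25, 55) = 55
n1-3-3 (Jamal): max(-17, -68, 97) = 97
n1-3 (Chen): min(10, 55, 97) = 10
n1 (Jamal): max(22, -49, 10) = 22
n2-1-1 (Jamal): max(-20, 57) = 57
n2-1-2 (Jamal): max(-93, -34, -44) = -34
n2-1 (Chen): min(57, -34) = -34
n2-2-1 (Jamal): max(84, 38, 6) = 84
n2-2-2 (Jamal): max(-92, -9) = -9
n2-2 (Chen): min(84, -9) = -9
n2-3-1 (Jamal): max(36, 16, -18) = 36
n2-3-2 (Jamal): max(-63, 20) = 20
n2-3-3 (Jamal): max(-47, 76, 67) = 76
n2-3 (Chen): min(36, 20, 76) = 20
n2 (Jamal): max(-34, -9, 20) = 20
n0 (Chen): min(22, 20) = 20
Chen at n0 wants the lowest of {n1=22, n2=20}, so chooses n2.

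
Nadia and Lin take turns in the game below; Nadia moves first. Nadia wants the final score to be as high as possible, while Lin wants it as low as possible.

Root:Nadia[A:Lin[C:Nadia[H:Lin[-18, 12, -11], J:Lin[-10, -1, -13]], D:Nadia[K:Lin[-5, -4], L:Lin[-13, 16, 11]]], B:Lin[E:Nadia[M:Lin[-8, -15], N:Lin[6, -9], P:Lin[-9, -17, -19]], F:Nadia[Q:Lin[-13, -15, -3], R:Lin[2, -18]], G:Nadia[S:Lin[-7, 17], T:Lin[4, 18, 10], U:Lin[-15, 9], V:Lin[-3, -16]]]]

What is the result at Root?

H (Lin): min(-18, 12, -11) = -18
J (Lin): min(-10, -1, -13) = -13
C (Nadia): max(-18, -13) = -13
K (Lin): min(-5, -4) = -5
L (Lin): min(-13, 16, 11) = -13
D (Nadia): max(-5, -13) = -5
A (Lin): min(-13, -5) = -13
M (Lin): min(-8, -15) = -15
N (Lin): min(6, -9) = -9
P (Lin): min(-9, -17, -19) = -19
E (Nadia): max(-15, -9, -19) = -9
Q (Lin): min(-13, -15, -3) = -15
R (Lin): min(2, -18) = -18
F (Nadia): max(-15, -18) = -15
S (Lin): min(-7, 17) = -7
T (Lin): min(4, 18, 10) = 4
U (Lin): min(-15, 9) = -15
V (Lin): min(-3, -16) = -16
G (Nadia): max(-7, 4, -15, -16) = 4
B (Lin): min(-9, -15, 4) = -15
Root (Nadia): max(-13, -15) = -13

-13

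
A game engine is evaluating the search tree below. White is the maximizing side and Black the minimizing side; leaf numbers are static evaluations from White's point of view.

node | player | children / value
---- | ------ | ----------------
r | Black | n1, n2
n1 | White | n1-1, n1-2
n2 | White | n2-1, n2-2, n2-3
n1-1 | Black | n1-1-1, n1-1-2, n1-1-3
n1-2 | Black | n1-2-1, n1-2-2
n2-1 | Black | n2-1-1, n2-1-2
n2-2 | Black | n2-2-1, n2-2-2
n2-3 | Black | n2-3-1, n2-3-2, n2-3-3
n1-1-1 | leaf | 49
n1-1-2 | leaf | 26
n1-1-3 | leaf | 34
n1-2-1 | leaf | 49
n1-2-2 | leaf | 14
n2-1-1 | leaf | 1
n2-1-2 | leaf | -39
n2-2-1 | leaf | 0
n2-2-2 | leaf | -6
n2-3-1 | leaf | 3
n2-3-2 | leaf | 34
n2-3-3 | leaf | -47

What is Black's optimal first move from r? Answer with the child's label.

n2

n1-1 (Black): min(49, 26, 34) = 26
n1-2 (Black): min(49, 14) = 14
n1 (White): max(26, 14) = 26
n2-1 (Black): min(1, -39) = -39
n2-2 (Black): min(0, -6) = -6
n2-3 (Black): min(3, 34, -47) = -47
n2 (White): max(-39, -6, -47) = -6
r (Black): min(26, -6) = -6
Black at r wants the lowest of {n1=26, n2=-6}, so chooses n2.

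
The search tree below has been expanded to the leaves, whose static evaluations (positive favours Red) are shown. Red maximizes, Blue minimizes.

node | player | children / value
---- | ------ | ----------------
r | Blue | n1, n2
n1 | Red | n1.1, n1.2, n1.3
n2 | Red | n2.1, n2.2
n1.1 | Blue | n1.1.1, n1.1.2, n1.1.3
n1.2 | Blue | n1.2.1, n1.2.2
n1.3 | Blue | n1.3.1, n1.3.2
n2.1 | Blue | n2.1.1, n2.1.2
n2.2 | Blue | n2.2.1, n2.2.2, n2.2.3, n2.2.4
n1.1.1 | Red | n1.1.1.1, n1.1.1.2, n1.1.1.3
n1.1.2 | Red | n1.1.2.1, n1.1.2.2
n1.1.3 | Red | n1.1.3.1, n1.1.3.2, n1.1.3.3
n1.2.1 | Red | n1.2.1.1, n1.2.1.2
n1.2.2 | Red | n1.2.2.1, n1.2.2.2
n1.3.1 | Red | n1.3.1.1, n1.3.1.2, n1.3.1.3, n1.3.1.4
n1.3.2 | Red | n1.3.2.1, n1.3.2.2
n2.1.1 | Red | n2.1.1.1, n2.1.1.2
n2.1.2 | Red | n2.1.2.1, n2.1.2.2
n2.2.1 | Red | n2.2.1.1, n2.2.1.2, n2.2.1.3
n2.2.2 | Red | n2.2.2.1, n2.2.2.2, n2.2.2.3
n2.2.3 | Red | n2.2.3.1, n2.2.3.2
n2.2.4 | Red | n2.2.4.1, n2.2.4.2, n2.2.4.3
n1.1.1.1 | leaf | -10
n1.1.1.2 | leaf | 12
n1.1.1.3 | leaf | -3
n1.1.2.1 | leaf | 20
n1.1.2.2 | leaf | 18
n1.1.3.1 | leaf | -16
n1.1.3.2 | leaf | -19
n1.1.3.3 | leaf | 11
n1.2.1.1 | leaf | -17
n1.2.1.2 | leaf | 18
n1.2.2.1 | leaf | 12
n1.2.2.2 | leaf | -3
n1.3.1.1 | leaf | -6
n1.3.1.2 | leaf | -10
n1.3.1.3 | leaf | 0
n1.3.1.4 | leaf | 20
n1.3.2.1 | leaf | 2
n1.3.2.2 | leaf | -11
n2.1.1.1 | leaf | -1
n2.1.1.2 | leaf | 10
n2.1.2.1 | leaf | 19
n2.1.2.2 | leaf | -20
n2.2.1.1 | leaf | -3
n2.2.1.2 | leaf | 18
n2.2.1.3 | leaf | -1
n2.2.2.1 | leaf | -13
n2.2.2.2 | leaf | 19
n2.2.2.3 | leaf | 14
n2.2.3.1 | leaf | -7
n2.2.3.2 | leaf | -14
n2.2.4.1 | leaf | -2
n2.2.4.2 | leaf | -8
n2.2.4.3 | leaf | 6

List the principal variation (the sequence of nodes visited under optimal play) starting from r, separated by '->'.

r -> n2 -> n2.1 -> n2.1.1 -> n2.1.1.2

n1.1.1 (Red): max(-10, 12, -3) = 12
n1.1.2 (Red): max(20, 18) = 20
n1.1.3 (Red): max(-16, -19, 11) = 11
n1.1 (Blue): min(12, 20, 11) = 11
n1.2.1 (Red): max(-17, 18) = 18
n1.2.2 (Red): max(12, -3) = 12
n1.2 (Blue): min(18, 12) = 12
n1.3.1 (Red): max(-6, -10, 0, 20) = 20
n1.3.2 (Red): max(2, -11) = 2
n1.3 (Blue): min(20, 2) = 2
n1 (Red): max(11, 12, 2) = 12
n2.1.1 (Red): max(-1, 10) = 10
n2.1.2 (Red): max(19, -20) = 19
n2.1 (Blue): min(10, 19) = 10
n2.2.1 (Red): max(-3, 18, -1) = 18
n2.2.2 (Red): max(-13, 19, 14) = 19
n2.2.3 (Red): max(-7, -14) = -7
n2.2.4 (Red): max(-2, -8, 6) = 6
n2.2 (Blue): min(18, 19, -7, 6) = -7
n2 (Red): max(10, -7) = 10
r (Blue): min(12, 10) = 10
At r, Blue picks n2 (lowest: 10).
At n2, Red picks n2.1 (highest: 10).
At n2.1, Blue picks n2.1.1 (lowest: 10).
At n2.1.1, Red picks n2.1.1.2 (highest: 10).
Terminal value 10.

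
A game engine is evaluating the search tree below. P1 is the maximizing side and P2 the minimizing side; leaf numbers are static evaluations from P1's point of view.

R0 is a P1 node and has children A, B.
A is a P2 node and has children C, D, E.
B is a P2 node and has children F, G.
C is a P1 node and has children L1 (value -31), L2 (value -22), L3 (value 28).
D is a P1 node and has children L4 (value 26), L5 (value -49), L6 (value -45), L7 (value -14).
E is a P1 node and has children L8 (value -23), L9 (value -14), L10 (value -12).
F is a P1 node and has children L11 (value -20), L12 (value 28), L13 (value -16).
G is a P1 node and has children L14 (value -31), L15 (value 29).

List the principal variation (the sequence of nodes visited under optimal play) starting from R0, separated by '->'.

R0 -> B -> F -> L12

C (P1): max(-31, -22, 28) = 28
D (P1): max(26, -49, -45, -14) = 26
E (P1): max(-23, -14, -12) = -12
A (P2): min(28, 26, -12) = -12
F (P1): max(-20, 28, -16) = 28
G (P1): max(-31, 29) = 29
B (P2): min(28, 29) = 28
R0 (P1): max(-12, 28) = 28
At R0, P1 picks B (highest: 28).
At B, P2 picks F (lowest: 28).
At F, P1 picks L12 (highest: 28).
Terminal value 28.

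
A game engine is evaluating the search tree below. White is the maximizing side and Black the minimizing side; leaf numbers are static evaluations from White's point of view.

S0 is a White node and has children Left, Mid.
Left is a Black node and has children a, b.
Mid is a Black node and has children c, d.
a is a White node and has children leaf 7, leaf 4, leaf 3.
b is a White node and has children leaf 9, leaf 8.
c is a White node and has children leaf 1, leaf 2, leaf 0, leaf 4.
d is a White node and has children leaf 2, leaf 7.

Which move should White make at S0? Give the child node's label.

Left

a (White): max(7, 4, 3) = 7
b (White): max(9, 8) = 9
Left (Black): min(7, 9) = 7
c (White): max(1, 2, 0, 4) = 4
d (White): max(2, 7) = 7
Mid (Black): min(4, 7) = 4
S0 (White): max(7, 4) = 7
White at S0 wants the highest of {Left=7, Mid=4}, so chooses Left.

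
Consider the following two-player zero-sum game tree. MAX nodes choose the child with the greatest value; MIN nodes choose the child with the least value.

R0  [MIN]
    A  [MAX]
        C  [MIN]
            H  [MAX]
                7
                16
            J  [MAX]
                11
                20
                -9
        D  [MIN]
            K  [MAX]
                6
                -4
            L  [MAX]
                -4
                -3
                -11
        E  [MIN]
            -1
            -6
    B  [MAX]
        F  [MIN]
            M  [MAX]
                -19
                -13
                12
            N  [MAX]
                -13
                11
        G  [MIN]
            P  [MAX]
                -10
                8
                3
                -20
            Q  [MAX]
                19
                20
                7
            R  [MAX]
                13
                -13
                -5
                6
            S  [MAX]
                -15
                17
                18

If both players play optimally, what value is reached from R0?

11

H (MAX): max(7, 16) = 16
J (MAX): max(11, 20, -9) = 20
C (MIN): min(16, 20) = 16
K (MAX): max(6, -4) = 6
L (MAX): max(-4, -3, -11) = -3
D (MIN): min(6, -3) = -3
E (MIN): min(-1, -6) = -6
A (MAX): max(16, -3, -6) = 16
M (MAX): max(-19, -13, 12) = 12
N (MAX): max(-13, 11) = 11
F (MIN): min(12, 11) = 11
P (MAX): max(-10, 8, 3, -20) = 8
Q (MAX): max(19, 20, 7) = 20
R (MAX): max(13, -13, -5, 6) = 13
S (MAX): max(-15, 17, 18) = 18
G (MIN): min(8, 20, 13, 18) = 8
B (MAX): max(11, 8) = 11
R0 (MIN): min(16, 11) = 11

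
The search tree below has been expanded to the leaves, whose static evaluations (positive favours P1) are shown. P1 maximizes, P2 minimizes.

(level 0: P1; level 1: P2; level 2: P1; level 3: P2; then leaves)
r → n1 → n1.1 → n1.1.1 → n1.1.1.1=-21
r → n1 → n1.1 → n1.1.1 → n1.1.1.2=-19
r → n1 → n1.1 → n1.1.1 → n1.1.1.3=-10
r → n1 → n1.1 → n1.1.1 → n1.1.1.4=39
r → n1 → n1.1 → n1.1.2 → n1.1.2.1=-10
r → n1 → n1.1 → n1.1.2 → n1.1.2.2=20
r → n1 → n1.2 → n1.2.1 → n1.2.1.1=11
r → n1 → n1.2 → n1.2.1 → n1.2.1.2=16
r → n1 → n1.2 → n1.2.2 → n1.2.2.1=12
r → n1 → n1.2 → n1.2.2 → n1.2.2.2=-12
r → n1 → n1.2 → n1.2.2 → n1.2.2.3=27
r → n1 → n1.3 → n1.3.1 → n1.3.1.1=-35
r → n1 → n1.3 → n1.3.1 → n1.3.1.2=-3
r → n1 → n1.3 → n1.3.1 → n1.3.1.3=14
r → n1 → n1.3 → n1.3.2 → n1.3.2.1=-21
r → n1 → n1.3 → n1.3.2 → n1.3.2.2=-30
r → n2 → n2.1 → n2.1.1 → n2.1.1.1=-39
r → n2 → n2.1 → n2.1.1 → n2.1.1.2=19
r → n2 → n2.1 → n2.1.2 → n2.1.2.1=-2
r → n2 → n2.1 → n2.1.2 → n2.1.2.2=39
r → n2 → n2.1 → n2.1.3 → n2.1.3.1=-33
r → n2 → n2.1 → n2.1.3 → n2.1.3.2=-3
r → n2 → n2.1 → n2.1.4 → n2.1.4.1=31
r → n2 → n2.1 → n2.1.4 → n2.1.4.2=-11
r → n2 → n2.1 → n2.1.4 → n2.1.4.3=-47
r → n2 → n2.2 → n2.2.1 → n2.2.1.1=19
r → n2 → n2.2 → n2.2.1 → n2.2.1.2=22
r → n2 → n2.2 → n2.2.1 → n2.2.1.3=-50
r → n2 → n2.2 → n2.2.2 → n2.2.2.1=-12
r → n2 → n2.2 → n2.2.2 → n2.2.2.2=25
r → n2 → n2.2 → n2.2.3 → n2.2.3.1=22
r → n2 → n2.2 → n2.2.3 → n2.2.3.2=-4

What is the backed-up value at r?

-4

n1.1.1 (P2): min(-21, -19, -10, 39) = -21
n1.1.2 (P2): min(-10, 20) = -10
n1.1 (P1): max(-21, -10) = -10
n1.2.1 (P2): min(11, 16) = 11
n1.2.2 (P2): min(12, -12, 27) = -12
n1.2 (P1): max(11, -12) = 11
n1.3.1 (P2): min(-35, -3, 14) = -35
n1.3.2 (P2): min(-21, -30) = -30
n1.3 (P1): max(-35, -30) = -30
n1 (P2): min(-10, 11, -30) = -30
n2.1.1 (P2): min(-39, 19) = -39
n2.1.2 (P2): min(-2, 39) = -2
n2.1.3 (P2): min(-33, -3) = -33
n2.1.4 (P2): min(31, -11, -47) = -47
n2.1 (P1): max(-39, -2, -33, -47) = -2
n2.2.1 (P2): min(19, 22, -50) = -50
n2.2.2 (P2): min(-12, 25) = -12
n2.2.3 (P2): min(22, -4) = -4
n2.2 (P1): max(-50, -12, -4) = -4
n2 (P2): min(-2, -4) = -4
r (P1): max(-30, -4) = -4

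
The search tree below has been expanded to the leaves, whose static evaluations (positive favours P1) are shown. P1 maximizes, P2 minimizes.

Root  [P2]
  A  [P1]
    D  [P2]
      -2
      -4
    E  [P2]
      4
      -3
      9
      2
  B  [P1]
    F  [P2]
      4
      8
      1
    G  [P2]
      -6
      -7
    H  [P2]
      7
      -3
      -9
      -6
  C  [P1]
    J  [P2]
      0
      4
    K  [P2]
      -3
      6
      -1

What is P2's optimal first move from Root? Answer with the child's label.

A

D (P2): min(-2, -4) = -4
E (P2): min(4, -3, 9, 2) = -3
A (P1): max(-4, -3) = -3
F (P2): min(4, 8, 1) = 1
G (P2): min(-6, -7) = -7
H (P2): min(7, -3, -9, -6) = -9
B (P1): max(1, -7, -9) = 1
J (P2): min(0, 4) = 0
K (P2): min(-3, 6, -1) = -3
C (P1): max(0, -3) = 0
Root (P2): min(-3, 1, 0) = -3
P2 at Root wants the lowest of {A=-3, B=1, C=0}, so chooses A.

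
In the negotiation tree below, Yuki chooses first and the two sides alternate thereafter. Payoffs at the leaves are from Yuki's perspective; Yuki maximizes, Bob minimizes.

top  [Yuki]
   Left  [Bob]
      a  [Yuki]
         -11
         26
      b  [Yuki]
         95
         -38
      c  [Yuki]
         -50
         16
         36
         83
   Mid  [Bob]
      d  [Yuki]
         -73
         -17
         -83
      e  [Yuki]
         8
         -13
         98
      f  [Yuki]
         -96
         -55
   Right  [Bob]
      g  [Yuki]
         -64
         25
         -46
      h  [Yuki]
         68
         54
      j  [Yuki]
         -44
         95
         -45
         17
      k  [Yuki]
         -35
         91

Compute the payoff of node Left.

26

a (Yuki): max(-11, 26) = 26
b (Yuki): max(95, -38) = 95
c (Yuki): max(-50, 16, 36, 83) = 83
Left (Bob): min(26, 95, 83) = 26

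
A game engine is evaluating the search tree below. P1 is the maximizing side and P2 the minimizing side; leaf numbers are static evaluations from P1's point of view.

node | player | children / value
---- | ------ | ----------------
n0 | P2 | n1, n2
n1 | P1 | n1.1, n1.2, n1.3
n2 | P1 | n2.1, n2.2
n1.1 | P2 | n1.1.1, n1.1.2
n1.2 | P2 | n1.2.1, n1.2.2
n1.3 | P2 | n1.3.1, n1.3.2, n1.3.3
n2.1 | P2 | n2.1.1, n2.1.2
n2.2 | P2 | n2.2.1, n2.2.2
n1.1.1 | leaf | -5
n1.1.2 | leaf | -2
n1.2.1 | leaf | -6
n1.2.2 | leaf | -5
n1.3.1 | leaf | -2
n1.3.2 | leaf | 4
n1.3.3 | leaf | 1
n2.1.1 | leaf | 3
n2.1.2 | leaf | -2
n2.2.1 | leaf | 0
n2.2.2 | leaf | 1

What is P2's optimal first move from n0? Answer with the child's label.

n1.1 (P2): min(-5, -2) = -5
n1.2 (P2): min(-6, -5) = -6
n1.3 (P2): min(-2, 4, 1) = -2
n1 (P1): max(-5, -6, -2) = -2
n2.1 (P2): min(3, -2) = -2
n2.2 (P2): min(0, 1) = 0
n2 (P1): max(-2, 0) = 0
n0 (P2): min(-2, 0) = -2
P2 at n0 wants the lowest of {n1=-2, n2=0}, so chooses n1.

n1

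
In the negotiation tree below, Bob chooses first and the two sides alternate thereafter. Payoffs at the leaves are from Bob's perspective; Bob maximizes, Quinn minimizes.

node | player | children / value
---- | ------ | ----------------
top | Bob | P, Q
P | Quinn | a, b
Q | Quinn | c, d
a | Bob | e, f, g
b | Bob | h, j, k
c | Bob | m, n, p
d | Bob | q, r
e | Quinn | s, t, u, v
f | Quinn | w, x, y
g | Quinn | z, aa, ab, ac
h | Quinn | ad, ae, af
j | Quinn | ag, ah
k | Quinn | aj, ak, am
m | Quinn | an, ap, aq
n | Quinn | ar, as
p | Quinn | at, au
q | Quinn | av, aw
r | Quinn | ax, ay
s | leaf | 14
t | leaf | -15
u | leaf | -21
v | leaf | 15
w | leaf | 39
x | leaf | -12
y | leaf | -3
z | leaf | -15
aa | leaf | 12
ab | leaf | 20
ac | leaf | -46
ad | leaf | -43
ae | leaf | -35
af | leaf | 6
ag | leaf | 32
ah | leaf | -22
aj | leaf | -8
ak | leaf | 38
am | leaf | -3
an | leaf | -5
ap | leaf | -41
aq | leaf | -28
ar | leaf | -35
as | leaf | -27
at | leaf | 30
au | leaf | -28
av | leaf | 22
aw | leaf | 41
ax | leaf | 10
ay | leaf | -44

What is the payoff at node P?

e (Quinn): min(14, -15, -21, 15) = -21
f (Quinn): min(39, -12, -3) = -12
g (Quinn): min(-15, 12, 20, -46) = -46
a (Bob): max(-21, -12, -46) = -12
h (Quinn): min(-43, -35, 6) = -43
j (Quinn): min(32, -22) = -22
k (Quinn): min(-8, 38, -3) = -8
b (Bob): max(-43, -22, -8) = -8
P (Quinn): min(-12, -8) = -12

-12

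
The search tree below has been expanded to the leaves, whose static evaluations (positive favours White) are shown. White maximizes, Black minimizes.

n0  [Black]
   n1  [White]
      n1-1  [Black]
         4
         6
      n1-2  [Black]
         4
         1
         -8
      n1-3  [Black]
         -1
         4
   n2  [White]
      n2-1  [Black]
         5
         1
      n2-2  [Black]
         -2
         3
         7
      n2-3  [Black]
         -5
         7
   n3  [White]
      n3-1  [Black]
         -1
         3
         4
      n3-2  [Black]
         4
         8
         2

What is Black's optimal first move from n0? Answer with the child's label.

n1-1 (Black): min(4, 6) = 4
n1-2 (Black): min(4, 1, -8) = -8
n1-3 (Black): min(-1, 4) = -1
n1 (White): max(4, -8, -1) = 4
n2-1 (Black): min(5, 1) = 1
n2-2 (Black): min(-2, 3, 7) = -2
n2-3 (Black): min(-5, 7) = -5
n2 (White): max(1, -2, -5) = 1
n3-1 (Black): min(-1, 3, 4) = -1
n3-2 (Black): min(4, 8, 2) = 2
n3 (White): max(-1, 2) = 2
n0 (Black): min(4, 1, 2) = 1
Black at n0 wants the lowest of {n1=4, n2=1, n3=2}, so chooses n2.

n2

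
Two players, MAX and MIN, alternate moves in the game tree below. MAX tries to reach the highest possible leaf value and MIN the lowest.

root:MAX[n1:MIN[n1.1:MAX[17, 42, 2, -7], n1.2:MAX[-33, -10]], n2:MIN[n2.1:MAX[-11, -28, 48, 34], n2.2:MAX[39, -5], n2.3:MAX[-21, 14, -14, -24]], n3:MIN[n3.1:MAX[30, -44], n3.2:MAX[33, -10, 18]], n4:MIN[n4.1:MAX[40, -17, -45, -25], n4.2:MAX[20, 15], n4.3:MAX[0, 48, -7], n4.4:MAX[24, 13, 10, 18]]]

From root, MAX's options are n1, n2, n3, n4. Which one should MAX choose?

n3

n1.1 (MAX): max(17, 42, 2, -7) = 42
n1.2 (MAX): max(-33, -10) = -10
n1 (MIN): min(42, -10) = -10
n2.1 (MAX): max(-11, -28, 48, 34) = 48
n2.2 (MAX): max(39, -5) = 39
n2.3 (MAX): max(-21, 14, -14, -24) = 14
n2 (MIN): min(48, 39, 14) = 14
n3.1 (MAX): max(30, -44) = 30
n3.2 (MAX): max(33, -10, 18) = 33
n3 (MIN): min(30, 33) = 30
n4.1 (MAX): max(40, -17, -45, -25) = 40
n4.2 (MAX): max(20, 15) = 20
n4.3 (MAX): max(0, 48, -7) = 48
n4.4 (MAX): max(24, 13, 10, 18) = 24
n4 (MIN): min(40, 20, 48, 24) = 20
root (MAX): max(-10, 14, 30, 20) = 30
MAX at root wants the highest of {n1=-10, n2=14, n3=30, n4=20}, so chooses n3.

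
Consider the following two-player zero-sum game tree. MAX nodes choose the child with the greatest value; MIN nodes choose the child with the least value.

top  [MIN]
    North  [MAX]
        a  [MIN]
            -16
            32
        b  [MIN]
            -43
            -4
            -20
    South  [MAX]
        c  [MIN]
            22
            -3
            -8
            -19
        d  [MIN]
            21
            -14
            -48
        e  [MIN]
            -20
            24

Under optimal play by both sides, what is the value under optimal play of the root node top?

a (MIN): min(-16, 32) = -16
b (MIN): min(-43, -4, -20) = -43
North (MAX): max(-16, -43) = -16
c (MIN): min(22, -3, -8, -19) = -19
d (MIN): min(21, -14, -48) = -48
e (MIN): min(-20, 24) = -20
South (MAX): max(-19, -48, -20) = -19
top (MIN): min(-16, -19) = -19

-19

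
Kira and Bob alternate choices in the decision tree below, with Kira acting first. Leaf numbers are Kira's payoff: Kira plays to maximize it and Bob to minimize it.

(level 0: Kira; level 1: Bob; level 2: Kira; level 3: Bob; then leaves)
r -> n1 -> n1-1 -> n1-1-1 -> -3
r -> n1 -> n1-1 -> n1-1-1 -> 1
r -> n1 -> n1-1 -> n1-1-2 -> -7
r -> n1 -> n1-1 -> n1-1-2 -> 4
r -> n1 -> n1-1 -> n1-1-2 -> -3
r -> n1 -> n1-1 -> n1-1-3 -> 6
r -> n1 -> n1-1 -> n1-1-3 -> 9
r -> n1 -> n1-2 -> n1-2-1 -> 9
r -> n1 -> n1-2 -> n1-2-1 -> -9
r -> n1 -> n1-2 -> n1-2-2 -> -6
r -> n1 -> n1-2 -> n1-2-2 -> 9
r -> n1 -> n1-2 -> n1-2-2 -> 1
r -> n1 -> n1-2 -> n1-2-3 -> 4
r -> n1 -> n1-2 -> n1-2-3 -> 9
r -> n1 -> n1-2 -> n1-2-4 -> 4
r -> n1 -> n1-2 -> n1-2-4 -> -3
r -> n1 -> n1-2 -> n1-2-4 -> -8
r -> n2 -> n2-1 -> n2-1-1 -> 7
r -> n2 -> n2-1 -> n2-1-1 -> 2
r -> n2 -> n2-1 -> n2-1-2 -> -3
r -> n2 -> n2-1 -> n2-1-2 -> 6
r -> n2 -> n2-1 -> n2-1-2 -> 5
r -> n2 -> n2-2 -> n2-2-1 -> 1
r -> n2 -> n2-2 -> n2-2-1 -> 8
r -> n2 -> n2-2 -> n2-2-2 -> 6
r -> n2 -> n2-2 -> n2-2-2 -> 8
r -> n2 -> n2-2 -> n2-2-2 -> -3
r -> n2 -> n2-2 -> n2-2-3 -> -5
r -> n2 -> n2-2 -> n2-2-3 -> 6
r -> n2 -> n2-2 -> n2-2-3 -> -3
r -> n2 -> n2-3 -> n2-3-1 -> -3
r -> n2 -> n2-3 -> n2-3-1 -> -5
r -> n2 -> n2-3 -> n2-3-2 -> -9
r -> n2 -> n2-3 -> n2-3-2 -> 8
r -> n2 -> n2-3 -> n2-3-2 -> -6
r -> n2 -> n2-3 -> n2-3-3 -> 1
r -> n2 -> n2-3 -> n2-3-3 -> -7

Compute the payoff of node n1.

4

n1-1-1 (Bob): min(-3, 1) = -3
n1-1-2 (Bob): min(-7, 4, -3) = -7
n1-1-3 (Bob): min(6, 9) = 6
n1-1 (Kira): max(-3, -7, 6) = 6
n1-2-1 (Bob): min(9, -9) = -9
n1-2-2 (Bob): min(-6, 9, 1) = -6
n1-2-3 (Bob): min(4, 9) = 4
n1-2-4 (Bob): min(4, -3, -8) = -8
n1-2 (Kira): max(-9, -6, 4, -8) = 4
n1 (Bob): min(6, 4) = 4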